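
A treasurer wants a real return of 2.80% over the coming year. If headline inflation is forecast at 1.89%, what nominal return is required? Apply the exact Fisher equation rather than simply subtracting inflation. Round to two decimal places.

By the Fisher equation, 1 + r_nom = (1 + 2.80%)(1 + 1.89%) = 1.0280 × 1.0189 = 1.0474292.
So r_nom = 4.74292%.

4.74%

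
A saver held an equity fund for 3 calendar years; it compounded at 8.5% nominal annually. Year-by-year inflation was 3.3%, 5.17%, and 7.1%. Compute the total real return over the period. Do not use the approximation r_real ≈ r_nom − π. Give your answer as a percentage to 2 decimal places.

Cumulative inflation factor: 1.033 × 1.0517 × 1.071 ≈ 1.16354.
Nominal growth factor: 1.27729. Real growth factor = 1.27729 / 1.16354 ≈ 1.09776.
Total real return ≈ 9.7760%.

9.78%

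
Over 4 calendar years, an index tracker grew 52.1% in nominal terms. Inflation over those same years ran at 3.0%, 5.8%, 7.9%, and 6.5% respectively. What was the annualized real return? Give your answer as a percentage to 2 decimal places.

4.98%

Cumulative inflation factor: 1.030 × 1.058 × 1.079 × 1.065 ≈ 1.25226.
Nominal growth factor: 1.52100. Real growth factor = 1.52100 / 1.25226 ≈ 1.21461.
Annualized: 1.21461^(1/4) − 1 ≈ 0.04981.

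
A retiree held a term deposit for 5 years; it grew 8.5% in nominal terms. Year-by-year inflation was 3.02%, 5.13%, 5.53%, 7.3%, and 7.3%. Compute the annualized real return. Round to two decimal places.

-3.79%

Cumulative inflation factor: 1.0302 × 1.0513 × 1.0553 × 1.073 × 1.073 ≈ 1.31590.
Nominal growth factor: 1.08500. Real growth factor = 1.08500 / 1.31590 ≈ 0.82453.
Annualized: 0.82453^(1/5) − 1 ≈ -0.03785.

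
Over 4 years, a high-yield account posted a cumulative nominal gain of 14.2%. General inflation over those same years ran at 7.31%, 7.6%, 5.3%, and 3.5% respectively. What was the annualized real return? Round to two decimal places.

Cumulative inflation factor: 1.0731 × 1.076 × 1.053 × 1.035 ≈ 1.25841.
Nominal growth factor: 1.14200. Real growth factor = 1.14200 / 1.25841 ≈ 0.90750.
Annualized: 0.90750^(1/4) − 1 ≈ -0.02397.

-2.40%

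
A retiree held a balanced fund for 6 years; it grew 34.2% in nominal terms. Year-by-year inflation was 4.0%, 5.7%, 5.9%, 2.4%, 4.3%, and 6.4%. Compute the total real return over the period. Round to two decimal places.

1.44%

Cumulative inflation factor: 1.040 × 1.057 × 1.059 × 1.024 × 1.043 × 1.064 ≈ 1.32291.
Nominal growth factor: 1.34200. Real growth factor = 1.34200 / 1.32291 ≈ 1.01443.
Total real return ≈ 1.4431%.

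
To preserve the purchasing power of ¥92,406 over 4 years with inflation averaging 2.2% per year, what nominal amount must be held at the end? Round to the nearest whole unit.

¥100,810

Cumulative price-level factor: (1+2.2%)^4 ≈ 1.0909468263.
The nominal amount required is ¥92,406 scaled up by that factor.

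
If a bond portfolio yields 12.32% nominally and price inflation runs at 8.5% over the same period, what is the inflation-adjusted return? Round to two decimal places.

3.52%

Real return via the Fisher equation: (1 + 12.32%)/(1 + 8.5%) − 1 = 1.1232/1.085 − 1 ≈ 0.03521.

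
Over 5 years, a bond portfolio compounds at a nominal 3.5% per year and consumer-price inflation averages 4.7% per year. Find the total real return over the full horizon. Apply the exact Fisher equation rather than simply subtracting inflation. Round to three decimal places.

-5.601%

The annual real rate is (1+3.5%)/(1+4.7%) − 1 = -1.1461%.
Compounded over 5 years: (1 + -0.011461)^5 − 1 ≈ -0.05601.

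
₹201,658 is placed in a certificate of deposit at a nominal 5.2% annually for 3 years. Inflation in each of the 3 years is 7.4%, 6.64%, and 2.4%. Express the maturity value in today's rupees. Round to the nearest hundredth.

₹200,188.12

Nominal value at maturity: ₹201,658 × (1 + 5.2%)^3 ≈ ₹234,780.85.
Price-level factor over 3 years: 1.074 × 1.0664 × 1.024 = 1.1728011264.
The maturity value deflated by that factor is the answer in today's purchasing power.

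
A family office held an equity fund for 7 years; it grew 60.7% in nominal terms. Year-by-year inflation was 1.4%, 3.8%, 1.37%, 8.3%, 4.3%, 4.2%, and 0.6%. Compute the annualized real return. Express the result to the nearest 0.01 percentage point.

Cumulative inflation factor: 1.014 × 1.038 × 1.0137 × 1.083 × 1.043 × 1.042 × 1.006 ≈ 1.26335.
Nominal growth factor: 1.60700. Real growth factor = 1.60700 / 1.26335 ≈ 1.27202.
Annualized: 1.27202^(1/7) − 1 ≈ 0.03497.

3.50%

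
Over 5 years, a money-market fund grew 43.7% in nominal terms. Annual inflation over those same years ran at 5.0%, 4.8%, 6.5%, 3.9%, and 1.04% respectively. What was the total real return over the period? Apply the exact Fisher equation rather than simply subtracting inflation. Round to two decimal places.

16.80%

Cumulative inflation factor: 1.050 × 1.048 × 1.065 × 1.039 × 1.0104 ≈ 1.23029.
Nominal growth factor: 1.43700. Real growth factor = 1.43700 / 1.23029 ≈ 1.16801.
Total real return ≈ 16.8013%.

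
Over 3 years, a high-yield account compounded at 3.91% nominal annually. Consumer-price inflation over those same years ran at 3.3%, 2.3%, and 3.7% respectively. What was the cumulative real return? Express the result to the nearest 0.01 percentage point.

Cumulative inflation factor: 1.033 × 1.023 × 1.037 ≈ 1.09586.
Nominal growth factor: 1.12195. Real growth factor = 1.12195 / 1.09586 ≈ 1.02381.
Total real return ≈ 2.3805%.

2.38%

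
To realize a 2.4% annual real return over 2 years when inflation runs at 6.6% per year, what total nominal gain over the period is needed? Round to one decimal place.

19.2%

Required annual nominal rate: (1+2.4%)(1+6.6%) − 1 = 9.1584%.
Cumulative over 2 years: (1 + 0.091584)^2 − 1 ≈ 0.19156.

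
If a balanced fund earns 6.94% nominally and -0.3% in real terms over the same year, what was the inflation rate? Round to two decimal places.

From (1+r_nom) = (1+r_real)(1+π), we get 1+π = (1 + 6.94%)/(1 − 0.3%) = 1.0694/0.997 ≈ 1.07262.
So π ≈ 7.2618%.

7.26%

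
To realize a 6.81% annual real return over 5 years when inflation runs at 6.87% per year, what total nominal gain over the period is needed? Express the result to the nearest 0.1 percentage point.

93.8%

Required annual nominal rate: (1+6.81%)(1+6.87%) − 1 = 14.147847%.
Cumulative over 5 years: (1 + 0.14147847)^5 − 1 ≈ 0.93793.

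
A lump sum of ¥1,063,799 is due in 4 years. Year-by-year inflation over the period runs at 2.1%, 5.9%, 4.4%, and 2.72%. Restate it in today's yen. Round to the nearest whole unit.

¥917,450

Price-level factor over 4 years: 1.021 × 1.059 × 1.044 × 1.0272 ≈ 1.1595172436.
Purchasing power today: ¥1,063,799 divided by that factor.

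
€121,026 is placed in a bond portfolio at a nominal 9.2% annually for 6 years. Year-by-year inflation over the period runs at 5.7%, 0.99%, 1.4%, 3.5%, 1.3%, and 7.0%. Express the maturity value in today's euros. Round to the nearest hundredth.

€169,001.14

Nominal value at maturity: €121,026 × (1 + 9.2%)^6 ≈ €205,217.56.
Price-level factor over 6 years: 1.057 × 1.0099 × 1.014 × 1.035 × 1.013 × 1.070 ≈ 1.2142969029.
The maturity value deflated by that factor is the answer in today's purchasing power.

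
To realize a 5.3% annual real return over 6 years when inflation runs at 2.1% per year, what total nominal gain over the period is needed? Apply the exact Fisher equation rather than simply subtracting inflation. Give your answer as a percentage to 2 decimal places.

54.43%

Required annual nominal rate: (1+5.3%)(1+2.1%) − 1 = 7.5113%.
Cumulative over 6 years: (1 + 0.075113)^6 − 1 ≈ 0.54428.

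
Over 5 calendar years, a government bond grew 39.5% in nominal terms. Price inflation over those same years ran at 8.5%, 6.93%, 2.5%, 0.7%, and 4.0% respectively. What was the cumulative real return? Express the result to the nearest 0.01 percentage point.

12.01%

Cumulative inflation factor: 1.085 × 1.0693 × 1.025 × 1.007 × 1.040 ≈ 1.24542.
Nominal growth factor: 1.39500. Real growth factor = 1.39500 / 1.24542 ≈ 1.12010.
Total real return ≈ 12.0104%.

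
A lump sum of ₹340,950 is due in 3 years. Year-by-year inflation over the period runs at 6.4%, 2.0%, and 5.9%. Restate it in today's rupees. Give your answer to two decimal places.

₹296,655.86

Price-level factor over 3 years: 1.064 × 1.020 × 1.059 = 1.14931152.
Purchasing power today: ₹340,950 divided by that factor.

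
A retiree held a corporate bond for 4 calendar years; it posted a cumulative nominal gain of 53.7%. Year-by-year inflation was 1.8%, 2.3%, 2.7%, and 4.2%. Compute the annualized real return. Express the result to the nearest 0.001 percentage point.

Cumulative inflation factor: 1.018 × 1.023 × 1.027 × 1.042 ≈ 1.11445.
Nominal growth factor: 1.53700. Real growth factor = 1.53700 / 1.11445 ≈ 1.37915.
Annualized: 1.37915^(1/4) − 1 ≈ 0.08369.

8.369%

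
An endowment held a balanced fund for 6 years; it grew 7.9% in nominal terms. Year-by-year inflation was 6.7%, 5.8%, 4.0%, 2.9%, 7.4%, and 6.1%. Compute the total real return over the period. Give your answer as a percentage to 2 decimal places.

-21.62%

Cumulative inflation factor: 1.067 × 1.058 × 1.040 × 1.029 × 1.074 × 1.061 ≈ 1.37663.
Nominal growth factor: 1.07900. Real growth factor = 1.07900 / 1.37663 ≈ 0.78380.
Total real return ≈ -21.6204%.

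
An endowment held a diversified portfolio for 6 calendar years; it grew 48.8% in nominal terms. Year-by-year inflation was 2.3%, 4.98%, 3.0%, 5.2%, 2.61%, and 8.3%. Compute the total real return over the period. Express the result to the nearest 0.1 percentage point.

15.1%

Cumulative inflation factor: 1.023 × 1.0498 × 1.030 × 1.052 × 1.0261 × 1.083 ≈ 1.29316.
Nominal growth factor: 1.48800. Real growth factor = 1.48800 / 1.29316 ≈ 1.15067.
Total real return ≈ 15.0667%.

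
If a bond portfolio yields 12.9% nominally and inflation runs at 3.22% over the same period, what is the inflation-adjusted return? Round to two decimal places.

9.38%

Real return via the Fisher equation: (1 + 12.9%)/(1 + 3.22%) − 1 = 1.129/1.0322 − 1 ≈ 0.09378.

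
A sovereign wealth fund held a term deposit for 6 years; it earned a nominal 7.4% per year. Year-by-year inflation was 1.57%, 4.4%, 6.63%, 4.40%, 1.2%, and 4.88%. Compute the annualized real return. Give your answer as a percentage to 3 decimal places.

Cumulative inflation factor: 1.0157 × 1.044 × 1.0663 × 1.0440 × 1.012 × 1.0488 ≈ 1.25291.
Nominal growth factor: 1.53471. Real growth factor = 1.53471 / 1.25291 ≈ 1.22492.
Annualized: 1.22492^(1/6) − 1 ≈ 0.03439.

3.439%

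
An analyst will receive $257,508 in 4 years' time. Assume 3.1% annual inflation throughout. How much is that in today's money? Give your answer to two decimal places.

Price-level factor over 4 years: (1 + 3.1%)^4 ≈ 1.1298860875.
Purchasing power today: $257,508 divided by that factor.

$227,906.16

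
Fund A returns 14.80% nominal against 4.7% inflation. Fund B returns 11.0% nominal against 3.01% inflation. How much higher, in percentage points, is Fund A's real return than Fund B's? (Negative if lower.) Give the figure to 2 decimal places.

1.89

Fund A real return: 1.1480/1.047 − 1 = 9.647%.
Fund B real return: 1.110/1.0301 − 1 = 7.757%.
Difference: 9.647 − 7.757 = 1.890 pp.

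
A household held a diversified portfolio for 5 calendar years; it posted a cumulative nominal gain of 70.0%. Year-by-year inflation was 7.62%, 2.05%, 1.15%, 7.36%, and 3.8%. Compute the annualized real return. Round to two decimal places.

6.55%

Cumulative inflation factor: 1.0762 × 1.0205 × 1.0115 × 1.0736 × 1.038 ≈ 1.23797.
Nominal growth factor: 1.70000. Real growth factor = 1.70000 / 1.23797 ≈ 1.37321.
Annualized: 1.37321^(1/5) − 1 ≈ 0.06549.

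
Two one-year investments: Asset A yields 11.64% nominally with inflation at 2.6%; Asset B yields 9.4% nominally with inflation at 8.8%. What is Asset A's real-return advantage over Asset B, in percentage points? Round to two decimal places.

8.26

Asset A real return: 1.1164/1.026 − 1 = 8.811%.
Asset B real return: 1.094/1.088 − 1 = 0.551%.
Difference: 8.811 − 0.551 = 8.260 pp.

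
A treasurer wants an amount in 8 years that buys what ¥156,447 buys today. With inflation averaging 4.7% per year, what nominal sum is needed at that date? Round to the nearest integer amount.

Cumulative price-level factor: (1+4.7%)^8 ≈ 1.4440208149.
Multiplying ¥156,447 by the price-level factor gives the future nominal sum.

¥225,913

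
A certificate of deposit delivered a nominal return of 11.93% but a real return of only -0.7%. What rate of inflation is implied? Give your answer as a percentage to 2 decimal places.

12.72%

From (1+r_nom) = (1+r_real)(1+π), we get 1+π = (1 + 11.93%)/(1 − 0.7%) = 1.1193/0.993 ≈ 1.12719.
So π ≈ 12.7190%.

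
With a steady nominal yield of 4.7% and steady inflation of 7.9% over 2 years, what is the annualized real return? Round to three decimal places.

-2.966%

With constant rates the annual real return is the same each year: (1+4.7%)/(1+7.9%) − 1 = -0.02966.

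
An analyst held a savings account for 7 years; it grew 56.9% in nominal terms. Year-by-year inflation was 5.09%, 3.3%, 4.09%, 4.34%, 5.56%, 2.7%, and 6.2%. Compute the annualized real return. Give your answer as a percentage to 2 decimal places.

2.09%

Cumulative inflation factor: 1.0509 × 1.033 × 1.0409 × 1.0434 × 1.0556 × 1.027 × 1.062 ≈ 1.35743.
Nominal growth factor: 1.56900. Real growth factor = 1.56900 / 1.35743 ≈ 1.15586.
Annualized: 1.15586^(1/7) − 1 ≈ 0.02091.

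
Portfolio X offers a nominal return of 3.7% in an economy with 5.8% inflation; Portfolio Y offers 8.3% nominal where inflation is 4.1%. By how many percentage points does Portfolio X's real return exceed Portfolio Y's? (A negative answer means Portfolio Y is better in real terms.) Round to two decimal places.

Portfolio X real return: 1.037/1.058 − 1 = -1.985%.
Portfolio Y real return: 1.083/1.041 − 1 = 4.035%.
Difference: -1.985 − 4.035 = -6.020 pp.

-6.02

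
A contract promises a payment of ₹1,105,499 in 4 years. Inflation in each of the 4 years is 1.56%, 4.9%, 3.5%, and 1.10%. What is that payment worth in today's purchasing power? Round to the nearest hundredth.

Price-level factor over 4 years: 1.0156 × 1.049 × 1.035 × 1.0110 ≈ 1.1147813277.
Purchasing power today: ₹1,105,499 divided by that factor.

₹991,673.41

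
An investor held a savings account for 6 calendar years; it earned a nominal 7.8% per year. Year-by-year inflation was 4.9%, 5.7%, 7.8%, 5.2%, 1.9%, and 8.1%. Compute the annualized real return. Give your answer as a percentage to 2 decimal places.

2.10%

Cumulative inflation factor: 1.049 × 1.057 × 1.078 × 1.052 × 1.019 × 1.081 ≈ 1.38511.
Nominal growth factor: 1.56932. Real growth factor = 1.56932 / 1.38511 ≈ 1.13299.
Annualized: 1.13299^(1/6) − 1 ≈ 0.02103.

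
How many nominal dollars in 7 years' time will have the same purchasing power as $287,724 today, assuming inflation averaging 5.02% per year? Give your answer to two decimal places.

$405,396.68

Cumulative price-level factor: (1+5.02%)^7 ≈ 1.4089776290.
Multiplying $287,724 by the price-level factor gives the future nominal sum.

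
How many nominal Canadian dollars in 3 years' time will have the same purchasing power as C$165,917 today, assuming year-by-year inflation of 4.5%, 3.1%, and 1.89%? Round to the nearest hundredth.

C$182,136.68

Cumulative price-level factor: 1.045 × 1.031 × 1.0189 = 1.0977577655.
The nominal amount required is C$165,917 scaled up by that factor.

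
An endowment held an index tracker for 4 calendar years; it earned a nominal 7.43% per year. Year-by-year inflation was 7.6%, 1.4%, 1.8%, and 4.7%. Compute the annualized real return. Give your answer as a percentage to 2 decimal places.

Cumulative inflation factor: 1.076 × 1.014 × 1.018 × 1.047 ≈ 1.16291.
Nominal growth factor: 1.33199. Real growth factor = 1.33199 / 1.16291 ≈ 1.14540.
Annualized: 1.14540^(1/4) − 1 ≈ 0.03452.

3.45%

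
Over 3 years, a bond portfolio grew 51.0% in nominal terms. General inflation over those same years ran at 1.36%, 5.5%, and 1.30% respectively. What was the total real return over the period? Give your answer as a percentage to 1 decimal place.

39.4%

Cumulative inflation factor: 1.0136 × 1.055 × 1.0130 ≈ 1.08325.
Nominal growth factor: 1.51000. Real growth factor = 1.51000 / 1.08325 ≈ 1.39395.
Total real return ≈ 39.3954%.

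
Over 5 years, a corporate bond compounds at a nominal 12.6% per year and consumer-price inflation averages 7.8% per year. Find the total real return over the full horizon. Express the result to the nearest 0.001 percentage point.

24.336%

The annual real rate is (1+12.6%)/(1+7.8%) − 1 = 4.4527%.
Compounded over 5 years: (1 + 0.044527)^5 − 1 ≈ 0.24336.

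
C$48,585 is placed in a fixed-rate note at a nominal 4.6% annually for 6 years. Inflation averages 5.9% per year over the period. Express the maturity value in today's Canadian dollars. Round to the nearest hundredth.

C$45,114.54

Nominal value at maturity: C$48,585 × (1 + 4.6%)^6 ≈ C$63,634.45.
Price-level factor over 6 years: (1 + 5.9%)^6 ≈ 1.4105086721.
Dividing the nominal maturity value by the price-level factor gives the value in today's money.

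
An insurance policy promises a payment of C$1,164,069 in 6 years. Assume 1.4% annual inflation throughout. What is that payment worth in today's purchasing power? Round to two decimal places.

Price-level factor over 6 years: (1 + 1.4%)^6 ≈ 1.0869954595.
Purchasing power today: C$1,164,069 divided by that factor.

C$1,070,905.12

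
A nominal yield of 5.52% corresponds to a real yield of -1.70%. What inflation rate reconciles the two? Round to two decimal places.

7.34%

From (1+r_nom) = (1+r_real)(1+π), we get 1+π = (1 + 5.52%)/(1 − 1.70%) = 1.0552/0.9830 ≈ 1.07345.
So π ≈ 7.3449%.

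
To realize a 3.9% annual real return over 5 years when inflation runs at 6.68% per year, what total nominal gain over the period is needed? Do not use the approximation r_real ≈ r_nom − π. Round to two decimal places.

67.30%

Required annual nominal rate: (1+3.9%)(1+6.68%) − 1 = 10.84052%.
Cumulative over 5 years: (1 + 0.1084052)^5 − 1 ≈ 0.67299.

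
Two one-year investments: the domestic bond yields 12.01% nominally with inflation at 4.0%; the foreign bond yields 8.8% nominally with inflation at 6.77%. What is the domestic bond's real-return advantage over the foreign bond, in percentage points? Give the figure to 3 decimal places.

The domestic bond real return: 1.1201/1.040 − 1 = 7.7019%.
The foreign bond real return: 1.088/1.0677 − 1 = 1.9013%.
Difference: 7.7019 − 1.9013 = 5.8006 pp.

5.801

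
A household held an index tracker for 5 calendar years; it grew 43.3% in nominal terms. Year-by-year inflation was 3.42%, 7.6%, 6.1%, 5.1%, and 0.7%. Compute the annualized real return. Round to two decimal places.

2.78%

Cumulative inflation factor: 1.0342 × 1.076 × 1.061 × 1.051 × 1.007 ≈ 1.24958.
Nominal growth factor: 1.43300. Real growth factor = 1.43300 / 1.24958 ≈ 1.14678.
Annualized: 1.14678^(1/5) − 1 ≈ 0.02777.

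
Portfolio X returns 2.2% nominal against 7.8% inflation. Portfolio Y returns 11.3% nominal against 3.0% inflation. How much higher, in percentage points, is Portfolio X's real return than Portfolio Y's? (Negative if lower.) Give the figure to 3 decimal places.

-13.253

Portfolio X real return: 1.022/1.078 − 1 = -5.1948%.
Portfolio Y real return: 1.113/1.030 − 1 = 8.0583%.
Difference: -5.1948 − 8.0583 = -13.2531 pp.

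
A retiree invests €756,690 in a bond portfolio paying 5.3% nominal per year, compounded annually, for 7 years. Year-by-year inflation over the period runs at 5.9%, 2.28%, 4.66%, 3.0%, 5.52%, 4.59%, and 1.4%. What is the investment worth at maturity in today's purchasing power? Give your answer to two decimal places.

€831,283.30

Nominal value at maturity: €756,690 × (1 + 5.3%)^7 ≈ €1,086,216.99.
Price-level factor over 7 years: 1.059 × 1.0228 × 1.0466 × 1.030 × 1.0552 × 1.0459 × 1.014 ≈ 1.3066748588.
The maturity value deflated by that factor is the answer in today's purchasing power.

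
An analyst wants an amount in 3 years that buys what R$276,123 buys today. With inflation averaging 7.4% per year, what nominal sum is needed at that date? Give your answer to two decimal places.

Cumulative price-level factor: (1+7.4%)^3 = 1.238833224.
The nominal amount required is R$276,123 scaled up by that factor.

R$342,070.35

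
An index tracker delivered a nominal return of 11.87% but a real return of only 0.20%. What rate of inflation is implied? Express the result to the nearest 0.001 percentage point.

11.647%

From (1+r_nom) = (1+r_real)(1+π), we get 1+π = (1 + 11.87%)/(1 + 0.20%) = 1.1187/1.0020 ≈ 1.11647.
So π ≈ 11.6467%.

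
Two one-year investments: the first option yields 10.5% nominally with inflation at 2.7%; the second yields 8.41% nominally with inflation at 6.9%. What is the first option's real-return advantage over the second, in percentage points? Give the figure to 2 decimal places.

The first option real return: 1.105/1.027 − 1 = 7.595%.
The second real return: 1.0841/1.069 − 1 = 1.413%.
Difference: 7.595 − 1.413 = 6.182 pp.

6.18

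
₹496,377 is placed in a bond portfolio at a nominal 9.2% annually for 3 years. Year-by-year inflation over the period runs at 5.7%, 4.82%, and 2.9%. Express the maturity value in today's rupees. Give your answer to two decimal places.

₹566,950.38

Nominal value at maturity: ₹496,377 × (1 + 9.2%)^3 ≈ ₹646,367.58.
Price-level factor over 3 years: 1.057 × 1.0482 × 1.029 = 1.1400778746.
Dividing the nominal maturity value by the price-level factor gives the value in today's money.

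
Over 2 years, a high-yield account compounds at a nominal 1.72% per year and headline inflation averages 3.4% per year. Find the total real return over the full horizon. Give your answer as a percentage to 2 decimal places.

-3.22%

The annual real rate is (1+1.72%)/(1+3.4%) − 1 = -1.6248%.
Compounded over 2 years: (1 + -0.016248)^2 − 1 ≈ -0.03223.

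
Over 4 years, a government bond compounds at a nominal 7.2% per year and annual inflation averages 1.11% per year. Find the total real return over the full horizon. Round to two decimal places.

26.36%

The annual real rate is (1+7.2%)/(1+1.11%) − 1 = 6.0231%.
Compounded over 4 years: (1 + 0.060231)^4 − 1 ≈ 0.26358.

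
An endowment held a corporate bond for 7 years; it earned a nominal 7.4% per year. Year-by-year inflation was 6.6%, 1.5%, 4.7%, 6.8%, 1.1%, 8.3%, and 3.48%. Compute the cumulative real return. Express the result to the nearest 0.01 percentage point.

Cumulative inflation factor: 1.066 × 1.015 × 1.047 × 1.068 × 1.011 × 1.083 × 1.0348 ≈ 1.37081.
Nominal growth factor: 1.64828. Real growth factor = 1.64828 / 1.37081 ≈ 1.20241.
Total real return ≈ 20.2410%.

20.24%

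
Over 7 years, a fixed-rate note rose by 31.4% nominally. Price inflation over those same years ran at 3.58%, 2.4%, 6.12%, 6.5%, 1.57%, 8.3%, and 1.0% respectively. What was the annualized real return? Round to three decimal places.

Cumulative inflation factor: 1.0358 × 1.024 × 1.0612 × 1.065 × 1.0157 × 1.083 × 1.010 ≈ 1.33180.
Nominal growth factor: 1.31400. Real growth factor = 1.31400 / 1.33180 ≈ 0.98664.
Annualized: 0.98664^(1/7) − 1 ≈ -0.00192.

-0.192%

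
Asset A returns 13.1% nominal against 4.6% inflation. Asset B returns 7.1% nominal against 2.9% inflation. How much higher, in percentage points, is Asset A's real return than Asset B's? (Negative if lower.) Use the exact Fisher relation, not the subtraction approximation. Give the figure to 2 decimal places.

Asset A real return: 1.131/1.046 − 1 = 8.126%.
Asset B real return: 1.071/1.029 − 1 = 4.082%.
Difference: 8.126 − 4.082 = 4.044 pp.

4.04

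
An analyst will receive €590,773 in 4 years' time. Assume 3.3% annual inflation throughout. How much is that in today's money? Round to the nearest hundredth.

€518,823.16

Price-level factor over 4 years: (1 + 3.3%)^4 ≈ 1.1386789339.
Purchasing power today: €590,773 divided by that factor.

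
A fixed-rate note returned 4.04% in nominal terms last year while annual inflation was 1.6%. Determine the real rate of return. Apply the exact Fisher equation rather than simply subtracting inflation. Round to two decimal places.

2.40%

Real return via the Fisher equation: (1 + 4.04%)/(1 + 1.6%) − 1 = 1.0404/1.016 − 1 ≈ 0.02402.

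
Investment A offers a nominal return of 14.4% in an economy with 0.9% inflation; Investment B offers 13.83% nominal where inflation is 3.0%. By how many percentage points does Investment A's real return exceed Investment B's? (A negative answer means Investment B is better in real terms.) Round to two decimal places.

2.87

Investment A real return: 1.144/1.009 − 1 = 13.380%.
Investment B real return: 1.1383/1.030 − 1 = 10.515%.
Difference: 13.380 − 10.515 = 2.865 pp.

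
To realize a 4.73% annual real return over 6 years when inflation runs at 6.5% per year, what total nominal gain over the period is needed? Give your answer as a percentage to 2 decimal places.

92.54%

Required annual nominal rate: (1+4.73%)(1+6.5%) − 1 = 11.53745%.
Cumulative over 6 years: (1 + 0.1153745)^6 − 1 ≈ 0.92541.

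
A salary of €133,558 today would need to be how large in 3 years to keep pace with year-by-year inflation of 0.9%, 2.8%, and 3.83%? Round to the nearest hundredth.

€143,839.13

Cumulative price-level factor: 1.009 × 1.028 × 1.0383 = 1.0769787516.
The nominal amount required is €133,558 scaled up by that factor.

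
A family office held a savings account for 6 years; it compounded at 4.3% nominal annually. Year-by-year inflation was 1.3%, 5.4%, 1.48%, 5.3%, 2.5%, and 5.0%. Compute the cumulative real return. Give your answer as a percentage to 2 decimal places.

4.84%

Cumulative inflation factor: 1.013 × 1.054 × 1.0148 × 1.053 × 1.025 × 1.050 ≈ 1.22793.
Nominal growth factor: 1.28738. Real growth factor = 1.28738 / 1.22793 ≈ 1.04842.
Total real return ≈ 4.8416%.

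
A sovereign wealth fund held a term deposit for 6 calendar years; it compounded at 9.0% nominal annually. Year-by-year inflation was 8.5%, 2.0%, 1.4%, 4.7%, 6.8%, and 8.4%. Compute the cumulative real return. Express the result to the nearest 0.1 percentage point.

Cumulative inflation factor: 1.085 × 1.020 × 1.014 × 1.047 × 1.068 × 1.084 ≈ 1.36024.
Nominal growth factor: 1.67710. Real growth factor = 1.67710 / 1.36024 ≈ 1.23295.
Total real return ≈ 23.2946%.

23.3%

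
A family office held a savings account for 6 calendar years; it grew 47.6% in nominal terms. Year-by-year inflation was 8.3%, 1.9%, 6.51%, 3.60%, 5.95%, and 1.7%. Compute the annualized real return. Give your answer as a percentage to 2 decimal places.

Cumulative inflation factor: 1.083 × 1.019 × 1.0651 × 1.0360 × 1.0595 × 1.017 ≈ 1.31212.
Nominal growth factor: 1.47600. Real growth factor = 1.47600 / 1.31212 ≈ 1.12489.
Annualized: 1.12489^(1/6) − 1 ≈ 0.01981.

1.98%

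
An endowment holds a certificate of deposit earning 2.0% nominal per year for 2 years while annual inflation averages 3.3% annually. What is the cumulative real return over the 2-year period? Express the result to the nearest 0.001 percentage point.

The annual real rate is (1+2.0%)/(1+3.3%) − 1 = -1.2585%.
Compounded over 2 years: (1 + -0.012585)^2 − 1 ≈ -0.02501.

-2.501%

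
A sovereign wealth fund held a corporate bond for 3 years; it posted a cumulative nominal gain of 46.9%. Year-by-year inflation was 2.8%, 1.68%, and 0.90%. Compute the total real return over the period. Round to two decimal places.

39.28%

Cumulative inflation factor: 1.028 × 1.0168 × 1.0090 ≈ 1.05468.
Nominal growth factor: 1.46900. Real growth factor = 1.46900 / 1.05468 ≈ 1.39284.
Total real return ≈ 39.2842%.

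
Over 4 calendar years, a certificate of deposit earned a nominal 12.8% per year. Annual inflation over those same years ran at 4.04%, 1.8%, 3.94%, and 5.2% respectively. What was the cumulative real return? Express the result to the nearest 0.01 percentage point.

39.79%

Cumulative inflation factor: 1.0404 × 1.018 × 1.0394 × 1.052 ≈ 1.15810.
Nominal growth factor: 1.61896. Real growth factor = 1.61896 / 1.15810 ≈ 1.39794.
Total real return ≈ 39.7944%.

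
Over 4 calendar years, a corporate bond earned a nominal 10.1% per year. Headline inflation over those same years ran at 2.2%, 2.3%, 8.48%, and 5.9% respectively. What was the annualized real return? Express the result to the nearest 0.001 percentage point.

5.171%

Cumulative inflation factor: 1.022 × 1.023 × 1.0848 × 1.059 ≈ 1.20108.
Nominal growth factor: 1.46943. Real growth factor = 1.46943 / 1.20108 ≈ 1.22342.
Annualized: 1.22342^(1/4) − 1 ≈ 0.05171.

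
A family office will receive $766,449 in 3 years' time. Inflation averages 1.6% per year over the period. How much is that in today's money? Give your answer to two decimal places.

$730,806.06

Price-level factor over 3 years: (1 + 1.6%)^3 = 1.048772096.
Purchasing power today: $766,449 divided by that factor.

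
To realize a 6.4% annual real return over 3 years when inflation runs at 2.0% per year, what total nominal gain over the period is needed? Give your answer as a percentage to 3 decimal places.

27.828%

Required annual nominal rate: (1+6.4%)(1+2.0%) − 1 = 8.528%.
Cumulative over 3 years: (1 + 0.08528)^3 − 1 ≈ 0.27828.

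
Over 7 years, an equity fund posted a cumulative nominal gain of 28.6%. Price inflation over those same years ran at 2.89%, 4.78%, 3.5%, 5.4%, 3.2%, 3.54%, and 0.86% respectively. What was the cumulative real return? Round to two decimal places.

1.46%

Cumulative inflation factor: 1.0289 × 1.0478 × 1.035 × 1.054 × 1.032 × 1.0354 × 1.0086 ≈ 1.26747.
Nominal growth factor: 1.28600. Real growth factor = 1.28600 / 1.26747 ≈ 1.01462.
Total real return ≈ 1.4616%.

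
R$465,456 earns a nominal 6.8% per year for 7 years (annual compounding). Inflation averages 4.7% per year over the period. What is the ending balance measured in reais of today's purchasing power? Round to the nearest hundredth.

Nominal value at maturity: R$465,456 × (1 + 6.8%)^7 ≈ R$737,695.95.
Price-level factor over 7 years: (1 + 4.7%)^7 ≈ 1.3791984860.
Dividing the nominal maturity value by the price-level factor gives the value in today's money.

R$534,872.94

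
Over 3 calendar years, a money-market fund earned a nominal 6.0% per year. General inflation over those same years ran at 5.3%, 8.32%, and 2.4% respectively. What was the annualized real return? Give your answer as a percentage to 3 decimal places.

Cumulative inflation factor: 1.053 × 1.0832 × 1.024 ≈ 1.16798.
Nominal growth factor: 1.19102. Real growth factor = 1.19102 / 1.16798 ≈ 1.01972.
Annualized: 1.01972^(1/3) − 1 ≈ 0.00653.

0.653%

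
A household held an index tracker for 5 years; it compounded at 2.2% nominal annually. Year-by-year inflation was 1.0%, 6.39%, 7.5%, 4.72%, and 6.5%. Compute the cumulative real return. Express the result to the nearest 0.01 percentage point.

Cumulative inflation factor: 1.010 × 1.0639 × 1.075 × 1.0472 × 1.065 ≈ 1.28828.
Nominal growth factor: 1.11495. Real growth factor = 1.11495 / 1.28828 ≈ 0.86546.
Total real return ≈ -13.4545%.

-13.45%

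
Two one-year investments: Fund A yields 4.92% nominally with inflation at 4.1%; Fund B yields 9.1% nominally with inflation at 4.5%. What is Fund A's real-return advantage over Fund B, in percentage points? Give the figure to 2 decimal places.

Fund A real return: 1.0492/1.041 − 1 = 0.788%.
Fund B real return: 1.091/1.045 − 1 = 4.402%.
Difference: 0.788 − 4.402 = -3.614 pp.

-3.61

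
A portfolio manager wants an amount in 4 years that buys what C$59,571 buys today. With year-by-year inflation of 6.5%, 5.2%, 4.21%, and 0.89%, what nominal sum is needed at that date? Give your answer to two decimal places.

Cumulative price-level factor: 1.065 × 1.052 × 1.0421 × 1.0089 ≈ 1.1779391752.
Multiplying C$59,571 by the price-level factor gives the future nominal sum.

C$70,171.01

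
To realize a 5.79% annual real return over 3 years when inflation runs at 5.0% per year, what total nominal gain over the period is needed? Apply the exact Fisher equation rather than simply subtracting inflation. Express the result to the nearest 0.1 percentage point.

Required annual nominal rate: (1+5.79%)(1+5.0%) − 1 = 11.0795%.
Cumulative over 3 years: (1 + 0.110795)^3 − 1 ≈ 0.37057.

37.1%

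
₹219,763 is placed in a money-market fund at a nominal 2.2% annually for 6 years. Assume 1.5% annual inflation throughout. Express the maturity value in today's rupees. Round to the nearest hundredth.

Nominal value at maturity: ₹219,763 × (1 + 2.2%)^6 ≈ ₹250,414.78.
Price-level factor over 6 years: (1 + 1.5%)^6 ≈ 1.0934432639.
The maturity value deflated by that factor is the answer in today's purchasing power.

₹229,014.88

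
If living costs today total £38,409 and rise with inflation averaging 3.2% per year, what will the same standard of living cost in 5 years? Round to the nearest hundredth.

£44,960.54

Cumulative price-level factor: (1+3.2%)^5 ≈ 1.1705729564.
The nominal amount required is £38,409 scaled up by that factor.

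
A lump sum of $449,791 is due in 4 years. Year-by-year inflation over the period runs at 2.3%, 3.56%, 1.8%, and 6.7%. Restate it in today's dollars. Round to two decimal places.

Price-level factor over 4 years: 1.023 × 1.0356 × 1.018 × 1.067 ≈ 1.1507470571.
Purchasing power today: $449,791 divided by that factor.

$390,868.69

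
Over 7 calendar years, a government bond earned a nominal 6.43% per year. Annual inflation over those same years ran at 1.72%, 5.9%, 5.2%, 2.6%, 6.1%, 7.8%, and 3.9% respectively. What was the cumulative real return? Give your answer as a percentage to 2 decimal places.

11.95%

Cumulative inflation factor: 1.0172 × 1.059 × 1.052 × 1.026 × 1.061 × 1.078 × 1.039 ≈ 1.38170.
Nominal growth factor: 1.54685. Real growth factor = 1.54685 / 1.38170 ≈ 1.11952.
Total real return ≈ 11.9524%.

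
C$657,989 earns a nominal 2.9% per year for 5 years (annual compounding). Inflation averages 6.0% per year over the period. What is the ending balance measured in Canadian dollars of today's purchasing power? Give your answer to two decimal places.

C$567,239.13

Nominal value at maturity: C$657,989 × (1 + 2.9%)^5 ≈ C$759,093.91.
Price-level factor over 5 years: (1 + 6.0%)^5 = 1.3382255776.
The maturity value deflated by that factor is the answer in today's purchasing power.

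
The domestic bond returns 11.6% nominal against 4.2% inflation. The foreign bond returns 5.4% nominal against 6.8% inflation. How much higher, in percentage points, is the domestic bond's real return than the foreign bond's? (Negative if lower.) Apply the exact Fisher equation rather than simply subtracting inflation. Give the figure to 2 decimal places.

8.41

The domestic bond real return: 1.116/1.042 − 1 = 7.102%.
The foreign bond real return: 1.054/1.068 − 1 = -1.311%.
Difference: 7.102 − (-1.311) = 8.413 pp.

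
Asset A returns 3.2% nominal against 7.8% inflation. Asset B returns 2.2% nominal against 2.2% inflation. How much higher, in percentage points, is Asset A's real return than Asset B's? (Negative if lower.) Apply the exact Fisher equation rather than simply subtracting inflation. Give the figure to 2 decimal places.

Asset A real return: 1.032/1.078 − 1 = -4.267%.
Asset B real return: 1.022/1.022 − 1 = 0.000%.
Difference: -4.267 − 0.000 = -4.267 pp.

-4.27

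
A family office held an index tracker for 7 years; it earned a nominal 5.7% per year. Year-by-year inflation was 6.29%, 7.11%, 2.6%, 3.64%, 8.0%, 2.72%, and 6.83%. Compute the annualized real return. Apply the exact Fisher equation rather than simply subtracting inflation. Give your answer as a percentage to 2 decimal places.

Cumulative inflation factor: 1.0629 × 1.0711 × 1.026 × 1.0364 × 1.080 × 1.0272 × 1.0683 ≈ 1.43473.
Nominal growth factor: 1.47409. Real growth factor = 1.47409 / 1.43473 ≈ 1.02744.
Annualized: 1.02744^(1/7) − 1 ≈ 0.00387.

0.39%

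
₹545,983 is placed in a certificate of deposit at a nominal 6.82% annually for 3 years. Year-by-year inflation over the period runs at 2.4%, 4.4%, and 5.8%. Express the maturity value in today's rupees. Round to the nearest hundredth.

₹588,370.27

Nominal value at maturity: ₹545,983 × (1 + 6.82%)^3 ≈ ₹665,482.81.
Price-level factor over 3 years: 1.024 × 1.044 × 1.058 = 1.131061248.
The maturity value deflated by that factor is the answer in today's purchasing power.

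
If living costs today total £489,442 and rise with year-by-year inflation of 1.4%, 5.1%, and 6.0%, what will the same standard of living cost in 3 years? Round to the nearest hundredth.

Cumulative price-level factor: 1.014 × 1.051 × 1.060 = 1.12965684.
The nominal amount required is £489,442 scaled up by that factor.

£552,901.50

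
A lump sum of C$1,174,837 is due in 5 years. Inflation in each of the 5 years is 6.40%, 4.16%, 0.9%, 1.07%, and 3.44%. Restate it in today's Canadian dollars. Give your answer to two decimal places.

C$1,004,923.66

Price-level factor over 5 years: 1.0640 × 1.0416 × 1.009 × 1.0107 × 1.0344 ≈ 1.1690808401.
Purchasing power today: C$1,174,837 divided by that factor.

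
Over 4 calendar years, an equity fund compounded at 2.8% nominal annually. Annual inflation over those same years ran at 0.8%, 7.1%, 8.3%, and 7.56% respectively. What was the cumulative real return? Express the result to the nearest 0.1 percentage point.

Cumulative inflation factor: 1.008 × 1.071 × 1.083 × 1.0756 ≈ 1.25756.
Nominal growth factor: 1.11679. Real growth factor = 1.11679 / 1.25756 ≈ 0.88806.
Total real return ≈ -11.1938%.

-11.2%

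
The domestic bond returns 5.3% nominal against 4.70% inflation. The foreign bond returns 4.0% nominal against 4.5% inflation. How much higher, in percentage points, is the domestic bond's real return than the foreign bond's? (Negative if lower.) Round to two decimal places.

The domestic bond real return: 1.053/1.0470 − 1 = 0.573%.
The foreign bond real return: 1.040/1.045 − 1 = -0.478%.
Difference: 0.573 − (-0.478) = 1.051 pp.

1.05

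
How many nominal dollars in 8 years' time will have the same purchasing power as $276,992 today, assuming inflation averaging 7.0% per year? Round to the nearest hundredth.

Cumulative price-level factor: (1+7.0%)^8 ≈ 1.7181861798.
Multiplying $276,992 by the price-level factor gives the future nominal sum.

$475,923.83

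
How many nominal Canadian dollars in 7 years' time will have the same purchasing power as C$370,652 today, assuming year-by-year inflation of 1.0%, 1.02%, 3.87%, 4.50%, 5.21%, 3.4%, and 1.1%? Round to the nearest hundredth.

Cumulative price-level factor: 1.010 × 1.0102 × 1.0387 × 1.0450 × 1.0521 × 1.034 × 1.011 ≈ 1.2180465190.
Multiplying C$370,652 by the price-level factor gives the future nominal sum.

C$451,471.38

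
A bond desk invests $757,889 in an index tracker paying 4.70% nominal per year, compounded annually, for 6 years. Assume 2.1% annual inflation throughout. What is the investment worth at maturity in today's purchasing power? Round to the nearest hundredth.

Nominal value at maturity: $757,889 × (1 + 4.70%)^6 ≈ $998,356.60.
Price-level factor over 6 years: (1 + 2.1%)^6 ≈ 1.1328031618.
The maturity value deflated by that factor is the answer in today's purchasing power.

$881,315.16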